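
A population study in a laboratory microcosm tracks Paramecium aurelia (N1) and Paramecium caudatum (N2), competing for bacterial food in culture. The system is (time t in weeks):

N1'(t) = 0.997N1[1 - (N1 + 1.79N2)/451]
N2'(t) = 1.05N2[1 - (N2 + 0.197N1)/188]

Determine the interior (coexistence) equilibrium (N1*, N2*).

Setting both brackets to zero gives the nullclines N1 + 1.79N2 = 451 and 0.197N1 + N2 = 188.
Substituting N2 = 188 - 0.197N1 into the first: N1(1 - 1.79·0.197) = 451 - 1.79·188.
So N1* = 114/0.647 = 177, and then N2* = 188 - 0.197·177 = 153.

N1* ≈ 177, N2* ≈ 153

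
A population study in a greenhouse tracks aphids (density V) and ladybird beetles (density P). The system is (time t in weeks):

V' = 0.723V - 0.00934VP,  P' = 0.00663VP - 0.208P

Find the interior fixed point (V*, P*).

Set dP/dt = 0 with P > 0: 0.00663V - 0.208 = 0, so V* = 0.208/0.00663 = 31.4.
Set dV/dt = 0 with V > 0: 0.723 - 0.00934P = 0, so P* = 0.723/0.00934 = 77.4.

V* ≈ 31.4, P* ≈ 77.4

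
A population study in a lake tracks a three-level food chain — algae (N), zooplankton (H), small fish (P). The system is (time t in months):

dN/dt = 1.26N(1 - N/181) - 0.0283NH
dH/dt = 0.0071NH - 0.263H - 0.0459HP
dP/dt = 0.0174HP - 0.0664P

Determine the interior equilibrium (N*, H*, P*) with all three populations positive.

N* ≈ 165, H* ≈ 3.82, P* ≈ 19.9

From dP/dt = 0: 0.0174H* = 0.0664, so H* = 3.82.
From dN/dt = 0: 1.26(1 - N*/181) = 0.0283·3.82, giving N* = 181·(1 - 0.0857) = 165.
From dH/dt = 0: 0.0071·165 - 0.263 = 0.0459P*, so P* = 0.912/0.0459 = 19.9.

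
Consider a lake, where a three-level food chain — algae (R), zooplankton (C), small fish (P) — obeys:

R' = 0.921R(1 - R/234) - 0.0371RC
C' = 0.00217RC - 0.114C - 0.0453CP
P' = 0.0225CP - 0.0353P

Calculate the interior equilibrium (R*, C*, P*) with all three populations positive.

From dP/dt = 0: 0.0225C* = 0.0353, so C* = 1.57.
From dR/dt = 0: 0.921(1 - R*/234) = 0.0371·1.57, giving R* = 234·(1 - 0.0632) = 219.
From dC/dt = 0: 0.00217·219 - 0.114 = 0.0453P*, so P* = 0.362/0.0453 = 7.98.

R* ≈ 219, C* ≈ 1.57, P* ≈ 7.98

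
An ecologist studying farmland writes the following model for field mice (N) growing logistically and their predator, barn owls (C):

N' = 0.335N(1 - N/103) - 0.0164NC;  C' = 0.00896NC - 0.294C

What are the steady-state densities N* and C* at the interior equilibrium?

From dC/dt = 0 with C > 0: 0.00896N* = 0.294, so N* = 32.8.
Substitute into dN/dt = 0: 0.335(1 - 32.8/103) = 0.0164C*.
The bracket is 0.681, giving C* = 0.228/0.0164 = 13.9.

N* ≈ 32.8, C* ≈ 13.9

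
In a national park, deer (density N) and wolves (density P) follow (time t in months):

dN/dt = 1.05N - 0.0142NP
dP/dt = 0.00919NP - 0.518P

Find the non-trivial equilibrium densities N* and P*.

N* ≈ 56.4, P* ≈ 73.9

Set dP/dt = 0 with P > 0: 0.00919N - 0.518 = 0, so N* = 0.518/0.00919 = 56.4.
Set dN/dt = 0 with N > 0: 1.05 - 0.0142P = 0, so P* = 1.05/0.0142 = 73.9.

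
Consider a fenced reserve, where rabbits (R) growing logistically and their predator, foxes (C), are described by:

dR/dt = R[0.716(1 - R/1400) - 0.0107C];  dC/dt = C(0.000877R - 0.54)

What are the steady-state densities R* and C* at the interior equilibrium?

From dC/dt = 0 with C > 0: 0.000877R* = 0.54, so R* = 616.
Substitute into dR/dt = 0: 0.716(1 - 616/1400) = 0.0107C*.
The bracket is 0.56, giving C* = 0.401/0.0107 = 37.5.

R* ≈ 616, C* ≈ 37.5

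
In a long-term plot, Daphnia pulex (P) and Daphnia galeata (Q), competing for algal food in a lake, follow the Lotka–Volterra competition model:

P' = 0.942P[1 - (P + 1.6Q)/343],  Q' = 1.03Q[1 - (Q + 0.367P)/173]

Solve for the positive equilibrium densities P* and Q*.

P* ≈ 160, Q* ≈ 114

Setting both brackets to zero gives the nullclines P + 1.6Q = 343 and 0.367P + Q = 173.
Substituting Q = 173 - 0.367P into the first: P(1 - 1.6·0.367) = 343 - 1.6·173.
So P* = 66.2/0.413 = 160, and then Q* = 173 - 0.367·160 = 114.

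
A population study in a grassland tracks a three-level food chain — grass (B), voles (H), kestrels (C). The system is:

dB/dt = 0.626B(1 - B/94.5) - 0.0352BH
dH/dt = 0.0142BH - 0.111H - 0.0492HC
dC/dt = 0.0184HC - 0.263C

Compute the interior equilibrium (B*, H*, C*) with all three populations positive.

From dC/dt = 0: 0.0184H* = 0.263, so H* = 14.3.
From dB/dt = 0: 0.626(1 - B*/94.5) = 0.0352·14.3, giving B* = 94.5·(1 - 0.804) = 18.5.
From dH/dt = 0: 0.0142·18.5 - 0.111 = 0.0492C*, so C* = 0.152/0.0492 = 3.1.

B* ≈ 18.5, H* ≈ 14.3, C* ≈ 3.1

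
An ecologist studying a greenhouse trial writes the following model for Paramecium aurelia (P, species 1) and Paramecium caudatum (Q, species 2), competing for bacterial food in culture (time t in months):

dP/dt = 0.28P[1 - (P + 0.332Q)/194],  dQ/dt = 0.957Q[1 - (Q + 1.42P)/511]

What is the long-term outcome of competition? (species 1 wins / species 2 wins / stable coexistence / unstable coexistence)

Compare the nullcline intercepts: K1/α12 = 194/0.332 = 584 > K2 = 511; K2/α21 = 511/1.42 = 360 > K1 = 194.
Since both inequalities hold, each species can invade when rare, so the interior equilibrium is stable.

stable coexistence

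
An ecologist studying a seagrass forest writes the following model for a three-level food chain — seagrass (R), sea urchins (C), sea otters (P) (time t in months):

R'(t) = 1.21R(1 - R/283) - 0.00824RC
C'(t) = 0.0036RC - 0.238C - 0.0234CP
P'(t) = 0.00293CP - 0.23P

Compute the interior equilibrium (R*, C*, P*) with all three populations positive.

From dP/dt = 0: 0.00293C* = 0.23, so C* = 78.5.
From dR/dt = 0: 1.21(1 - R*/283) = 0.00824·78.5, giving R* = 283·(1 - 0.535) = 132.
From dC/dt = 0: 0.0036·132 - 0.238 = 0.0234P*, so P* = 0.236/0.0234 = 10.1.

R* ≈ 132, C* ≈ 78.5, P* ≈ 10.1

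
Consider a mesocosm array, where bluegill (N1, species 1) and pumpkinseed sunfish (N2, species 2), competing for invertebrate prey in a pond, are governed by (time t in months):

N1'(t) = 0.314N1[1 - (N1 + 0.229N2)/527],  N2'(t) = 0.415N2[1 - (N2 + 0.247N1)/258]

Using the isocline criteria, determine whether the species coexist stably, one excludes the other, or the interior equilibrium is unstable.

Compare the nullcline intercepts: K1/α12 = 527/0.229 = 2300 > K2 = 258; K2/α21 = 258/0.247 = 1040 > K1 = 527.
Since both inequalities hold, each species can invade when rare, so the interior equilibrium is stable.

stable coexistence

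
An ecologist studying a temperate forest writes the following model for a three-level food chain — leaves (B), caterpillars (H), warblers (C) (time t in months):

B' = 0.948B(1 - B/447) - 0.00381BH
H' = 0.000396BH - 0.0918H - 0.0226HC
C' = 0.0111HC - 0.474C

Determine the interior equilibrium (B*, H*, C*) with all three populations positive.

B* ≈ 370, H* ≈ 42.7, C* ≈ 2.43

From dC/dt = 0: 0.0111H* = 0.474, so H* = 42.7.
From dB/dt = 0: 0.948(1 - B*/447) = 0.00381·42.7, giving B* = 447·(1 - 0.172) = 370.
From dH/dt = 0: 0.000396·370 - 0.0918 = 0.0226C*, so C* = 0.0548/0.0226 = 2.43.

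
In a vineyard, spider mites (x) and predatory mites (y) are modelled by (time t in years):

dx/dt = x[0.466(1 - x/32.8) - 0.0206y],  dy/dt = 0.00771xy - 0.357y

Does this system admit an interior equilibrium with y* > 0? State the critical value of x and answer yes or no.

Threshold x = 46.3; K < 46.3, so no, the predator goes extinct.

The predator equation gives dy/dt > 0 only when x > 0.357/0.00771 = 46.3.
Without the predator, x → K = 32.8. Since 32.8 < 46.3, the predator cannot invade.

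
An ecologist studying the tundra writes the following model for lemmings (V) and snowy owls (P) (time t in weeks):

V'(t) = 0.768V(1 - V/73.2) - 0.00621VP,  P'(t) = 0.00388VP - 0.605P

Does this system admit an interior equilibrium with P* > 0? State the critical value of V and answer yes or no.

Threshold V = 156; K < 156, so no, the predator goes extinct.

The predator equation gives dP/dt > 0 only when V > 0.605/0.00388 = 156.
Without the predator, V → K = 73.2. Since 73.2 < 156, the predator cannot invade.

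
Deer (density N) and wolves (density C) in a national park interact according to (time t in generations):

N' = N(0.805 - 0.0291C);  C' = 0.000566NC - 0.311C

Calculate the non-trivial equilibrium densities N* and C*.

Set dC/dt = 0 with C > 0: 0.000566N - 0.311 = 0, so N* = 0.311/0.000566 = 549.
Set dN/dt = 0 with N > 0: 0.805 - 0.0291C = 0, so C* = 0.805/0.0291 = 27.7.

N* ≈ 549, C* ≈ 27.7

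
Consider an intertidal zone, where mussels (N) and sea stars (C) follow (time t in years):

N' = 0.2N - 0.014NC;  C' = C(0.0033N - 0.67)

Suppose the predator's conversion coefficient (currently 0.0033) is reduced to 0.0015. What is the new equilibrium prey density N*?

At the interior fixed point, setting dC/dt = 0 with C > 0 fixes N* = (predator death rate)/(NC coefficient) — independent of the other coefficients.
With the change, N* = 0.67/0.0015 = 447; it rises from 203.

N* ≈ 447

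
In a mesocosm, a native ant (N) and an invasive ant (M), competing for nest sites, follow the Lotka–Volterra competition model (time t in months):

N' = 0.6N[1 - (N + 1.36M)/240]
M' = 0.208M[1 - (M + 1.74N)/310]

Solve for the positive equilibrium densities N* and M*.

Setting both brackets to zero gives the nullclines N + 1.36M = 240 and 1.74N + M = 310.
Substituting M = 310 - 1.74N into the first: N(1 - 1.36·1.74) = 240 - 1.36·310.
So N* = -182/-1.37 = 133, and then M* = 310 - 1.74·133 = 78.7.

N* ≈ 133, M* ≈ 78.7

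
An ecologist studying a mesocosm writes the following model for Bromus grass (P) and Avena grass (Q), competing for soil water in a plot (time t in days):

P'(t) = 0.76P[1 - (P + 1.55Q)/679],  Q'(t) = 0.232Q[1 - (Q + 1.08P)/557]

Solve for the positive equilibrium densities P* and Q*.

Setting both brackets to zero gives the nullclines P + 1.55Q = 679 and 1.08P + Q = 557.
Substituting Q = 557 - 1.08P into the first: P(1 - 1.55·1.08) = 679 - 1.55·557.
So P* = -184/-0.674 = 274, and then Q* = 557 - 1.08·274 = 262.

P* ≈ 274, Q* ≈ 262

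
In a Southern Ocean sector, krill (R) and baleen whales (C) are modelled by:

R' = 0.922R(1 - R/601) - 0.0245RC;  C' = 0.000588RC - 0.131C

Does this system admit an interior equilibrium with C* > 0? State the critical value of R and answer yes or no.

The predator equation gives dC/dt > 0 only when R > 0.131/0.000588 = 223.
Without the predator, R → K = 601. Since 601 > 223, the predator can invade and persist.

Threshold R = 223; K > 223, so yes, the predator persists.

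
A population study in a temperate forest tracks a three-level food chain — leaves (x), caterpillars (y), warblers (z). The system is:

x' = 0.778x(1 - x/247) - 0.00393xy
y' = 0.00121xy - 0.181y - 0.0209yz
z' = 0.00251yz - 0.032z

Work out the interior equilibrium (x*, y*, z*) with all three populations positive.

From dz/dt = 0: 0.00251y* = 0.032, so y* = 12.7.
From dx/dt = 0: 0.778(1 - x*/247) = 0.00393·12.7, giving x* = 247·(1 - 0.0644) = 231.
From dy/dt = 0: 0.00121·231 - 0.181 = 0.0209z*, so z* = 0.0986/0.0209 = 4.72.

x* ≈ 231, y* ≈ 12.7, z* ≈ 4.72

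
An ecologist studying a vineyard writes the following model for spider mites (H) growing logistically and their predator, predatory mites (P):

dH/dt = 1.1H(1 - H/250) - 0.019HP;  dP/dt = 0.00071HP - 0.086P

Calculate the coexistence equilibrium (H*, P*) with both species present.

From dP/dt = 0 with P > 0: 0.00071H* = 0.086, so H* = 121.
Substitute into dH/dt = 0: 1.1(1 - 121/250) = 0.019P*.
The bracket is 0.515, giving P* = 0.567/0.019 = 29.8.

H* ≈ 121, P* ≈ 29.8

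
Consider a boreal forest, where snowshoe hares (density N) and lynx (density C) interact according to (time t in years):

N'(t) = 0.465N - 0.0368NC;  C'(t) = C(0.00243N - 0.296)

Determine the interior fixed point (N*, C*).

Set dC/dt = 0 with C > 0: 0.00243N - 0.296 = 0, so N* = 0.296/0.00243 = 122.
Set dN/dt = 0 with N > 0: 0.465 - 0.0368C = 0, so C* = 0.465/0.0368 = 12.6.

N* ≈ 122, C* ≈ 12.6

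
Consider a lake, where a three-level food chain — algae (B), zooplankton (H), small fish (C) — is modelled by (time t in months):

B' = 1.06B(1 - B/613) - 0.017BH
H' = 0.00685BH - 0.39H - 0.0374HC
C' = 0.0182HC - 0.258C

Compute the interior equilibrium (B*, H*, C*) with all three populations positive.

From dC/dt = 0: 0.0182H* = 0.258, so H* = 14.2.
From dB/dt = 0: 1.06(1 - B*/613) = 0.017·14.2, giving B* = 613·(1 - 0.227) = 474.
From dH/dt = 0: 0.00685·474 - 0.39 = 0.0374C*, so C* = 2.85/0.0374 = 76.3.

B* ≈ 474, H* ≈ 14.2, C* ≈ 76.3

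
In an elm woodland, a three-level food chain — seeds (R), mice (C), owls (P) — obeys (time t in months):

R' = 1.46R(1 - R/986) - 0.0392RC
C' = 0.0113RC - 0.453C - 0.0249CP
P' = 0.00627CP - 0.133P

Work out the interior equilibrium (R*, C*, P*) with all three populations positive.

From dP/dt = 0: 0.00627C* = 0.133, so C* = 21.2.
From dR/dt = 0: 1.46(1 - R*/986) = 0.0392·21.2, giving R* = 986·(1 - 0.57) = 424.
From dC/dt = 0: 0.0113·424 - 0.453 = 0.0249P*, so P* = 4.34/0.0249 = 174.

R* ≈ 424, C* ≈ 21.2, P* ≈ 174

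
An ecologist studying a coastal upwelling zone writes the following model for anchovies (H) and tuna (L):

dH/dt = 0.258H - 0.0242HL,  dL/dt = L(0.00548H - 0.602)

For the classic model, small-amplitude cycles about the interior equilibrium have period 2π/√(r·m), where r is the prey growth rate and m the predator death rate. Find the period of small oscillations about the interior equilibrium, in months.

Here r = 0.258 and m = 0.602, so r·m = 0.155.
ω = √0.155 = 0.394 per month, hence T = 2π/ω ≈ 15.9 months.

T ≈ 15.9 months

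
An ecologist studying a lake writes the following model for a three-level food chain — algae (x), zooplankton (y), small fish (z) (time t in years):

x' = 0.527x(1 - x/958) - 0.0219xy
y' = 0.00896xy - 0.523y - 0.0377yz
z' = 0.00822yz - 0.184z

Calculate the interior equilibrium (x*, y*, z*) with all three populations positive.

x* ≈ 66.9, y* ≈ 22.4, z* ≈ 2.02

From dz/dt = 0: 0.00822y* = 0.184, so y* = 22.4.
From dx/dt = 0: 0.527(1 - x*/958) = 0.0219·22.4, giving x* = 958·(1 - 0.93) = 66.9.
From dy/dt = 0: 0.00896·66.9 - 0.523 = 0.0377z*, so z* = 0.0761/0.0377 = 2.02.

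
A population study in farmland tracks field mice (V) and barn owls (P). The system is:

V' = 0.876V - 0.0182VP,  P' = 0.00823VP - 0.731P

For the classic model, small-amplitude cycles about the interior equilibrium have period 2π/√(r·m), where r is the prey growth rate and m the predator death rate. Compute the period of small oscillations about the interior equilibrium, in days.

Here r = 0.876 and m = 0.731, so r·m = 0.64.
ω = √0.64 = 0.8 per day, hence T = 2π/ω ≈ 7.85 days.

T ≈ 7.85 days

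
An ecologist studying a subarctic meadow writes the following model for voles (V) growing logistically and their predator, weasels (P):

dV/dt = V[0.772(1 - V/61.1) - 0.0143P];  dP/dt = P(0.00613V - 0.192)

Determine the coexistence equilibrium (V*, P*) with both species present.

From dP/dt = 0 with P > 0: 0.00613V* = 0.192, so V* = 31.3.
Substitute into dV/dt = 0: 0.772(1 - 31.3/61.1) = 0.0143P*.
The bracket is 0.487, giving P* = 0.376/0.0143 = 26.3.

V* ≈ 31.3, P* ≈ 26.3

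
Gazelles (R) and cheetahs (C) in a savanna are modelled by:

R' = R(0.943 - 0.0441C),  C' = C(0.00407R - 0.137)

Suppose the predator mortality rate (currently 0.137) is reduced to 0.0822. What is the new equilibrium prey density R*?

At the interior fixed point, setting dC/dt = 0 with C > 0 fixes R* = (predator death rate)/(RC coefficient) — independent of the other coefficients.
With the change, R* = 0.0822/0.00407 = 20.2; it falls from 33.7.

R* ≈ 20.2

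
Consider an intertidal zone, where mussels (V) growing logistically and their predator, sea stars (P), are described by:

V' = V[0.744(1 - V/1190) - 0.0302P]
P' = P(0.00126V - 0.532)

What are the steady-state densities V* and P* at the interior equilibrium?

From dP/dt = 0 with P > 0: 0.00126V* = 0.532, so V* = 422.
Substitute into dV/dt = 0: 0.744(1 - 422/1190) = 0.0302P*.
The bracket is 0.645, giving P* = 0.48/0.0302 = 15.9.

V* ≈ 422, P* ≈ 15.9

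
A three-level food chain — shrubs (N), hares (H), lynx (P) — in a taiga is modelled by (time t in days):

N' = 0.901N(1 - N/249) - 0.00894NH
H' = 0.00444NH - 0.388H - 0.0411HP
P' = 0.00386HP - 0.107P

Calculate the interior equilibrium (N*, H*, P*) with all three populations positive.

N* ≈ 181, H* ≈ 27.7, P* ≈ 10.1

From dP/dt = 0: 0.00386H* = 0.107, so H* = 27.7.
From dN/dt = 0: 0.901(1 - N*/249) = 0.00894·27.7, giving N* = 249·(1 - 0.275) = 181.
From dH/dt = 0: 0.00444·181 - 0.388 = 0.0411P*, so P* = 0.413/0.0411 = 10.1.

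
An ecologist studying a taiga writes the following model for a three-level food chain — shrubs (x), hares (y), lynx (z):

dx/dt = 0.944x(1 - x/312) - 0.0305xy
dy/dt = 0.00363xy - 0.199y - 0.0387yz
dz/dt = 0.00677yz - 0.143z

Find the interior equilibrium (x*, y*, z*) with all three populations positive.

x* ≈ 99.1, y* ≈ 21.1, z* ≈ 4.15

From dz/dt = 0: 0.00677y* = 0.143, so y* = 21.1.
From dx/dt = 0: 0.944(1 - x*/312) = 0.0305·21.1, giving x* = 312·(1 - 0.682) = 99.1.
From dy/dt = 0: 0.00363·99.1 - 0.199 = 0.0387z*, so z* = 0.161/0.0387 = 4.15.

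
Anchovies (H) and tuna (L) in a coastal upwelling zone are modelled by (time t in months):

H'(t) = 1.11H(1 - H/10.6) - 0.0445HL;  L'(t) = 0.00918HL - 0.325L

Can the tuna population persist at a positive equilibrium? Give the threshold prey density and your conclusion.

Threshold H = 35.4; K < 35.4, so no, the predator goes extinct.

The predator equation gives dL/dt > 0 only when H > 0.325/0.00918 = 35.4.
Without the predator, H → K = 10.6. Since 10.6 < 35.4, the predator cannot invade.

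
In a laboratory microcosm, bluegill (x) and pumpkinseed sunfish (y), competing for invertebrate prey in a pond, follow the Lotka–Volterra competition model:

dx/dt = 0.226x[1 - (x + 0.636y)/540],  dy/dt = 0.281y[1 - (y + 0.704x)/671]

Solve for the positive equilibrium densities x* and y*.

Setting both brackets to zero gives the nullclines x + 0.636y = 540 and 0.704x + y = 671.
Substituting y = 671 - 0.704x into the first: x(1 - 0.636·0.704) = 540 - 0.636·671.
So x* = 113/0.552 = 205, and then y* = 671 - 0.704·205 = 527.

x* ≈ 205, y* ≈ 527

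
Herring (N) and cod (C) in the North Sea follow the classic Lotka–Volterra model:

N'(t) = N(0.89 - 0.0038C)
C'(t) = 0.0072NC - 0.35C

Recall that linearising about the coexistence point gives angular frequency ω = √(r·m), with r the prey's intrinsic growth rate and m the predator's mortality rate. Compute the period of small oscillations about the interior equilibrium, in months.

T ≈ 11.3 months

Here r = 0.89 and m = 0.35, so r·m = 0.311.
ω = √0.311 = 0.558 per month, hence T = 2π/ω ≈ 11.3 months.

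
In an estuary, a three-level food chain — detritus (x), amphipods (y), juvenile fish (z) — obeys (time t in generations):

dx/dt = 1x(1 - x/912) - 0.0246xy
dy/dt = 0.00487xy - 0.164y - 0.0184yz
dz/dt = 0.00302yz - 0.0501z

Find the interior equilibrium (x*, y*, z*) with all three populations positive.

x* ≈ 540, y* ≈ 16.6, z* ≈ 134

From dz/dt = 0: 0.00302y* = 0.0501, so y* = 16.6.
From dx/dt = 0: 1(1 - x*/912) = 0.0246·16.6, giving x* = 912·(1 - 0.408) = 540.
From dy/dt = 0: 0.00487·540 - 0.164 = 0.0184z*, so z* = 2.46/0.0184 = 134.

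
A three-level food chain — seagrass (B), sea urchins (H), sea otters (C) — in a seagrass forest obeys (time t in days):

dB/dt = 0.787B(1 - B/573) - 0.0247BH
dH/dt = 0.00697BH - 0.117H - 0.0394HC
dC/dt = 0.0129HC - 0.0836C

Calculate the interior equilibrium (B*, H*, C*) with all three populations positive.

From dC/dt = 0: 0.0129H* = 0.0836, so H* = 6.48.
From dB/dt = 0: 0.787(1 - B*/573) = 0.0247·6.48, giving B* = 573·(1 - 0.203) = 456.
From dH/dt = 0: 0.00697·456 - 0.117 = 0.0394C*, so C* = 3.06/0.0394 = 77.8.

B* ≈ 456, H* ≈ 6.48, C* ≈ 77.8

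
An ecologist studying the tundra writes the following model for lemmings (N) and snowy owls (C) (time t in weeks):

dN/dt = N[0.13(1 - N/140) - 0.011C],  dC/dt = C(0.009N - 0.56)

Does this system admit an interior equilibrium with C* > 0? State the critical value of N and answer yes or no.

Threshold N = 62.2; K > 62.2, so yes, the predator persists.

The predator equation gives dC/dt > 0 only when N > 0.56/0.009 = 62.2.
Without the predator, N → K = 140. Since 140 > 62.2, the predator can invade and persist.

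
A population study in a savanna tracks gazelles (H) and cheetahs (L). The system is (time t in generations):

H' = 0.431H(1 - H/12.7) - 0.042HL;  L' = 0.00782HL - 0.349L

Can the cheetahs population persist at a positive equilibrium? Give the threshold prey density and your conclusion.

The predator equation gives dL/dt > 0 only when H > 0.349/0.00782 = 44.6.
Without the predator, H → K = 12.7. Since 12.7 < 44.6, the predator cannot invade.

Threshold H = 44.6; K < 44.6, so no, the predator goes extinct.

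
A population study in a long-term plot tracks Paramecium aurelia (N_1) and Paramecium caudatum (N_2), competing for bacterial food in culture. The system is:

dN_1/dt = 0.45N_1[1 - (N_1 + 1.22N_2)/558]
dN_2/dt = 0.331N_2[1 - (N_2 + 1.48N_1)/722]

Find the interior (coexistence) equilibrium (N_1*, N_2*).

N_1* ≈ 401, N_2* ≈ 129

Setting both brackets to zero gives the nullclines N_1 + 1.22N_2 = 558 and 1.48N_1 + N_2 = 722.
Substituting N_2 = 722 - 1.48N_1 into the first: N_1(1 - 1.22·1.48) = 558 - 1.22·722.
So N_1* = -323/-0.806 = 401, and then N_2* = 722 - 1.48·401 = 129.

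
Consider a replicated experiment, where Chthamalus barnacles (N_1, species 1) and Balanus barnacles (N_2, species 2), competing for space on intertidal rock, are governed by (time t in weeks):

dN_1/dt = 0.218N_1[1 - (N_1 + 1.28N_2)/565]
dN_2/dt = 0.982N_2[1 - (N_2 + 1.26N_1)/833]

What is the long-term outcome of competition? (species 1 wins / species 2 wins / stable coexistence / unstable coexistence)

Compare the nullcline intercepts: K1/α12 = 565/1.28 = 441 < K2 = 833; K2/α21 = 833/1.26 = 661 > K1 = 565.
Since the inequalities point opposite ways, species 2 can invade but species 1 cannot.

species 2 excludes species 1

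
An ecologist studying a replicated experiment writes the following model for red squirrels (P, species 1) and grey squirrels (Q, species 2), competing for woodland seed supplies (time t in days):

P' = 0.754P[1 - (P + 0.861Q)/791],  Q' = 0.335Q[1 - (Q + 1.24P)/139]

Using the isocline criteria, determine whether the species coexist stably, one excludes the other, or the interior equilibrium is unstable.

species 1 excludes species 2

Compare the nullcline intercepts: K1/α12 = 791/0.861 = 919 > K2 = 139; K2/α21 = 139/1.24 = 112 < K1 = 791.
Since the inequalities point opposite ways, species 1 can invade but species 2 cannot.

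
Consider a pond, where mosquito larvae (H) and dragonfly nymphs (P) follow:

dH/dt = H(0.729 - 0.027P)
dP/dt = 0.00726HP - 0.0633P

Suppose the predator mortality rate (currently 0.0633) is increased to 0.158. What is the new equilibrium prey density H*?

H* ≈ 21.8

At the interior fixed point, setting dP/dt = 0 with P > 0 fixes H* = (predator death rate)/(HP coefficient) — independent of the other coefficients.
With the change, H* = 0.158/0.00726 = 21.8; it rises from 8.72.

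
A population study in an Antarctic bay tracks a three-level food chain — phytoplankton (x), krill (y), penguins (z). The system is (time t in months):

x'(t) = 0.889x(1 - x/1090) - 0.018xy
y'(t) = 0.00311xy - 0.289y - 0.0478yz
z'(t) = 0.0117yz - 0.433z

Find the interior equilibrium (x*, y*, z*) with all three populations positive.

x* ≈ 273, y* ≈ 37, z* ≈ 11.7

From dz/dt = 0: 0.0117y* = 0.433, so y* = 37.
From dx/dt = 0: 0.889(1 - x*/1090) = 0.018·37, giving x* = 1090·(1 - 0.749) = 273.
From dy/dt = 0: 0.00311·273 - 0.289 = 0.0478z*, so z* = 0.561/0.0478 = 11.7.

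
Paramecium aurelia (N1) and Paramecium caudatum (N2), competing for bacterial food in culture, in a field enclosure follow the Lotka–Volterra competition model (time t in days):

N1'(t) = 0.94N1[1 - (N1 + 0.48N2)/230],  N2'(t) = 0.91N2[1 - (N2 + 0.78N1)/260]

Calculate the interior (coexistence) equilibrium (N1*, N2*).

Setting both brackets to zero gives the nullclines N1 + 0.48N2 = 230 and 0.78N1 + N2 = 260.
Substituting N2 = 260 - 0.78N1 into the first: N1(1 - 0.48·0.78) = 230 - 0.48·260.
So N1* = 105/0.626 = 168, and then N2* = 260 - 0.78·168 = 129.

N1* ≈ 168, N2* ≈ 129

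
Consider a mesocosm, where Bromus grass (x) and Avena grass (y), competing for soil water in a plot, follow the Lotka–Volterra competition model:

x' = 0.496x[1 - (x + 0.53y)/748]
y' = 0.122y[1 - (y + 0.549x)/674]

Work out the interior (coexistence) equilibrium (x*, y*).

x* ≈ 551, y* ≈ 371

Setting both brackets to zero gives the nullclines x + 0.53y = 748 and 0.549x + y = 674.
Substituting y = 674 - 0.549x into the first: x(1 - 0.53·0.549) = 748 - 0.53·674.
So x* = 391/0.709 = 551, and then y* = 674 - 0.549·551 = 371.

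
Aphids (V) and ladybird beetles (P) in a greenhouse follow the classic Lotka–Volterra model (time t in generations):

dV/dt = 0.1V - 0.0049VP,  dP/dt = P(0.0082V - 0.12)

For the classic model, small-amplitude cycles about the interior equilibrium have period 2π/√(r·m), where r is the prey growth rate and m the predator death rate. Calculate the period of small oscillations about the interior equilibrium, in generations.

Here r = 0.1 and m = 0.12, so r·m = 0.012.
ω = √0.012 = 0.11 per generation, hence T = 2π/ω ≈ 57.4 generations.

T ≈ 57.4 generations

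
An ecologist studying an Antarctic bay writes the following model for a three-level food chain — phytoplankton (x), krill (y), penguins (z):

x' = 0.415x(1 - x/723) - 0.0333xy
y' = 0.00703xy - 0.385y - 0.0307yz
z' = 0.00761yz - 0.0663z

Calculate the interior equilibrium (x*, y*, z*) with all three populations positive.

x* ≈ 218, y* ≈ 8.71, z* ≈ 37.3

From dz/dt = 0: 0.00761y* = 0.0663, so y* = 8.71.
From dx/dt = 0: 0.415(1 - x*/723) = 0.0333·8.71, giving x* = 723·(1 - 0.699) = 218.
From dy/dt = 0: 0.00703·218 - 0.385 = 0.0307z*, so z* = 1.14/0.0307 = 37.3.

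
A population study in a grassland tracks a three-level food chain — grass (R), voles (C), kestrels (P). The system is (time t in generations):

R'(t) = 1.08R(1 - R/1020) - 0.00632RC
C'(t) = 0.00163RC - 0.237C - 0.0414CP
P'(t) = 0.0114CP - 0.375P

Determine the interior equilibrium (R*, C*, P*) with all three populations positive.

R* ≈ 824, C* ≈ 32.9, P* ≈ 26.7

From dP/dt = 0: 0.0114C* = 0.375, so C* = 32.9.
From dR/dt = 0: 1.08(1 - R*/1020) = 0.00632·32.9, giving R* = 1020·(1 - 0.192) = 824.
From dC/dt = 0: 0.00163·824 - 0.237 = 0.0414P*, so P* = 1.11/0.0414 = 26.7.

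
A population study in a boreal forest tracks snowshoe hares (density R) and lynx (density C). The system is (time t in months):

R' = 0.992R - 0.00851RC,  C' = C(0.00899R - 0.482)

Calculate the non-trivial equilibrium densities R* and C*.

R* ≈ 53.6, C* ≈ 117

Set dC/dt = 0 with C > 0: 0.00899R - 0.482 = 0, so R* = 0.482/0.00899 = 53.6.
Set dR/dt = 0 with R > 0: 0.992 - 0.00851C = 0, so C* = 0.992/0.00851 = 117.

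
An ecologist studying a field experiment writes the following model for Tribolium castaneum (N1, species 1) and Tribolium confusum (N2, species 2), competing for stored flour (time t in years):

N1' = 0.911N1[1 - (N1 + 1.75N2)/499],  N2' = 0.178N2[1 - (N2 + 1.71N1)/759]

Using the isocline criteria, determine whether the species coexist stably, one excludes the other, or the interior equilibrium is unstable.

unstable coexistence (outcome depends on initial conditions)

Compare the nullcline intercepts: K1/α12 = 499/1.75 = 285 < K2 = 759; K2/α21 = 759/1.71 = 444 < K1 = 499.
Since both are reversed, neither can invade when rare; the interior point is a saddle.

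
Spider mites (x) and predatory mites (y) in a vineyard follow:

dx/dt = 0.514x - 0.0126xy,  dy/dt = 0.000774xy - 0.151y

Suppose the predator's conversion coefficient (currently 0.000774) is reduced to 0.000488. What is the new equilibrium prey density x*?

At the interior fixed point, setting dy/dt = 0 with y > 0 fixes x* = (predator death rate)/(xy coefficient) — independent of the other coefficients.
With the change, x* = 0.151/0.000488 = 309; it rises from 195.

x* ≈ 309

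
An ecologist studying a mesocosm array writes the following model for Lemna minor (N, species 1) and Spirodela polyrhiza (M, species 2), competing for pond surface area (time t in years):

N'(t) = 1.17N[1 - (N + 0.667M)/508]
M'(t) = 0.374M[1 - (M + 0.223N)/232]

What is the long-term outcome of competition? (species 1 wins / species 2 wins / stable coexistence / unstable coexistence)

stable coexistence

Compare the nullcline intercepts: K1/α12 = 508/0.667 = 762 > K2 = 232; K2/α21 = 232/0.223 = 1040 > K1 = 508.
Since both inequalities hold, each species can invade when rare, so the interior equilibrium is stable.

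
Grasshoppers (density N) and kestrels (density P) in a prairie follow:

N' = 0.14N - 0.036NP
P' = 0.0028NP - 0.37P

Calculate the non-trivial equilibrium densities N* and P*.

Set dP/dt = 0 with P > 0: 0.0028N - 0.37 = 0, so N* = 0.37/0.0028 = 132.
Set dN/dt = 0 with N > 0: 0.14 - 0.036P = 0, so P* = 0.14/0.036 = 3.89.

N* ≈ 132, P* ≈ 3.89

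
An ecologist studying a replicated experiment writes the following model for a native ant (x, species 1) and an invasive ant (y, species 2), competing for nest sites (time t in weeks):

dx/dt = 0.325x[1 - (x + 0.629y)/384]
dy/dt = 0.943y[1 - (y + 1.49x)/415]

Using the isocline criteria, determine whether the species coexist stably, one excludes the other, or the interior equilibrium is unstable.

species 1 excludes species 2

Compare the nullcline intercepts: K1/α12 = 384/0.629 = 610 > K2 = 415; K2/α21 = 415/1.49 = 279 < K1 = 384.
Since the inequalities point opposite ways, species 1 can invade but species 2 cannot.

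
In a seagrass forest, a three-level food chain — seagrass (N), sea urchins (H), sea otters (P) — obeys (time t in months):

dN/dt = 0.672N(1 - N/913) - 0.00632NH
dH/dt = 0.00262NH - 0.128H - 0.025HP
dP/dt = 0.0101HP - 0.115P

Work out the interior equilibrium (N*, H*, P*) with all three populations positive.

N* ≈ 815, H* ≈ 11.4, P* ≈ 80.3

From dP/dt = 0: 0.0101H* = 0.115, so H* = 11.4.
From dN/dt = 0: 0.672(1 - N*/913) = 0.00632·11.4, giving N* = 913·(1 - 0.107) = 815.
From dH/dt = 0: 0.00262·815 - 0.128 = 0.025P*, so P* = 2.01/0.025 = 80.3.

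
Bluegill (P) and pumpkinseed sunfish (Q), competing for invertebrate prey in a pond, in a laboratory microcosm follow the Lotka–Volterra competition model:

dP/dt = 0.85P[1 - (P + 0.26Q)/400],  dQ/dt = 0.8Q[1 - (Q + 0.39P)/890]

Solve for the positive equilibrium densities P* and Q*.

P* ≈ 188, Q* ≈ 817

Setting both brackets to zero gives the nullclines P + 0.26Q = 400 and 0.39P + Q = 890.
Substituting Q = 890 - 0.39P into the first: P(1 - 0.26·0.39) = 400 - 0.26·890.
So P* = 169/0.899 = 188, and then Q* = 890 - 0.39·188 = 817.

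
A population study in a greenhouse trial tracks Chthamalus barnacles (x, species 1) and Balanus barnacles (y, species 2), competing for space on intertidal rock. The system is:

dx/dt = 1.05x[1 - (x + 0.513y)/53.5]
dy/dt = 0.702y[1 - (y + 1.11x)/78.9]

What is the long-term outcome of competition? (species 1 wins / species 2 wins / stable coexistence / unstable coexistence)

stable coexistence

Compare the nullcline intercepts: K1/α12 = 53.5/0.513 = 104 > K2 = 78.9; K2/α21 = 78.9/1.11 = 71.1 > K1 = 53.5.
Since both inequalities hold, each species can invade when rare, so the interior equilibrium is stable.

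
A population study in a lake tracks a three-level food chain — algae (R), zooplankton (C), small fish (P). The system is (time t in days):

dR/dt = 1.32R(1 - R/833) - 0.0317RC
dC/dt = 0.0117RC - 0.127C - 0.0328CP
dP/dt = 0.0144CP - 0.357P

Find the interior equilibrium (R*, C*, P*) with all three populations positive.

R* ≈ 337, C* ≈ 24.8, P* ≈ 116

From dP/dt = 0: 0.0144C* = 0.357, so C* = 24.8.
From dR/dt = 0: 1.32(1 - R*/833) = 0.0317·24.8, giving R* = 833·(1 - 0.595) = 337.
From dC/dt = 0: 0.0117·337 - 0.127 = 0.0328P*, so P* = 3.82/0.0328 = 116.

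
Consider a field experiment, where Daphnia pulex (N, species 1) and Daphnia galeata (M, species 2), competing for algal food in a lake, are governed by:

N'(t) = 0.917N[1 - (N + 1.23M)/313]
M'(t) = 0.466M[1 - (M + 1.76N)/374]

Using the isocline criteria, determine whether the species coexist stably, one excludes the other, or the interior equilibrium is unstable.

Compare the nullcline intercepts: K1/α12 = 313/1.23 = 254 < K2 = 374; K2/α21 = 374/1.76 = 212 < K1 = 313.
Since both are reversed, neither can invade when rare; the interior point is a saddle.

unstable coexistence (outcome depends on initial conditions)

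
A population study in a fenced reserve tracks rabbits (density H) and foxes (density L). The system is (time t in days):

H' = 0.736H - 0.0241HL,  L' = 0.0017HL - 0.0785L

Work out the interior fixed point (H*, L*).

Set dL/dt = 0 with L > 0: 0.0017H - 0.0785 = 0, so H* = 0.0785/0.0017 = 46.2.
Set dH/dt = 0 with H > 0: 0.736 - 0.0241L = 0, so L* = 0.736/0.0241 = 30.5.

H* ≈ 46.2, L* ≈ 30.5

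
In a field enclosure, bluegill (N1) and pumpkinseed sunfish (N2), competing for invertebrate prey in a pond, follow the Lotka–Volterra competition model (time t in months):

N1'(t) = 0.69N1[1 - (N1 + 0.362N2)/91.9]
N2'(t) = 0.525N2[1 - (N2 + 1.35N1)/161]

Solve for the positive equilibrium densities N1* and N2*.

N1* ≈ 65.8, N2* ≈ 72.2

Setting both brackets to zero gives the nullclines N1 + 0.362N2 = 91.9 and 1.35N1 + N2 = 161.
Substituting N2 = 161 - 1.35N1 into the first: N1(1 - 0.362·1.35) = 91.9 - 0.362·161.
So N1* = 33.6/0.511 = 65.8, and then N2* = 161 - 1.35·65.8 = 72.2.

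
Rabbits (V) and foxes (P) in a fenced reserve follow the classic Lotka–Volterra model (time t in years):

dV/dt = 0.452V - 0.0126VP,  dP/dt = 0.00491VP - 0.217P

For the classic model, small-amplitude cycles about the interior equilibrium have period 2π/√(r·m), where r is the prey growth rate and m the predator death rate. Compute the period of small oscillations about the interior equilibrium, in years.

T ≈ 20.1 years

Here r = 0.452 and m = 0.217, so r·m = 0.0981.
ω = √0.0981 = 0.313 per year, hence T = 2π/ω ≈ 20.1 years.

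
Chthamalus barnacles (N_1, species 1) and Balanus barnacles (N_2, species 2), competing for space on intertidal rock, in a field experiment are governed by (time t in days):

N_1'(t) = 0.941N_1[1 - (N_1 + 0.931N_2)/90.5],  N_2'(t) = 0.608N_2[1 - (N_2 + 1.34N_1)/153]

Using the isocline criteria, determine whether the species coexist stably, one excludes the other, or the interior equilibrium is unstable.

species 2 excludes species 1

Compare the nullcline intercepts: K1/α12 = 90.5/0.931 = 97.2 < K2 = 153; K2/α21 = 153/1.34 = 114 > K1 = 90.5.
Since the inequalities point opposite ways, species 2 can invade but species 1 cannot.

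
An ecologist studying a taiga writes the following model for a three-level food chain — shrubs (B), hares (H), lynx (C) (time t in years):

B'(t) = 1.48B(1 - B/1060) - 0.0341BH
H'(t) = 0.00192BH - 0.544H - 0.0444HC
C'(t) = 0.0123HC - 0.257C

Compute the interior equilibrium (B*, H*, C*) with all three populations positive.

From dC/dt = 0: 0.0123H* = 0.257, so H* = 20.9.
From dB/dt = 0: 1.48(1 - B*/1060) = 0.0341·20.9, giving B* = 1060·(1 - 0.481) = 550.
From dH/dt = 0: 0.00192·550 - 0.544 = 0.0444C*, so C* = 0.511/0.0444 = 11.5.

B* ≈ 550, H* ≈ 20.9, C* ≈ 11.5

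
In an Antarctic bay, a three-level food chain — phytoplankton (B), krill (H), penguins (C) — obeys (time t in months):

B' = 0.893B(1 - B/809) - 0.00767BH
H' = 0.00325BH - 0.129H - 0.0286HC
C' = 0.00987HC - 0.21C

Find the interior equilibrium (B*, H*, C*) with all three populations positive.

B* ≈ 661, H* ≈ 21.3, C* ≈ 70.6

From dC/dt = 0: 0.00987H* = 0.21, so H* = 21.3.
From dB/dt = 0: 0.893(1 - B*/809) = 0.00767·21.3, giving B* = 809·(1 - 0.183) = 661.
From dH/dt = 0: 0.00325·661 - 0.129 = 0.0286C*, so C* = 2.02/0.0286 = 70.6.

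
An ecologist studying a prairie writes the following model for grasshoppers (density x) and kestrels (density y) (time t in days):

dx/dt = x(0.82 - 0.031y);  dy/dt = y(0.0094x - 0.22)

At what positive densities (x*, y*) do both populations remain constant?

x* ≈ 23.4, y* ≈ 26.5

Set dy/dt = 0 with y > 0: 0.0094x - 0.22 = 0, so x* = 0.22/0.0094 = 23.4.
Set dx/dt = 0 with x > 0: 0.82 - 0.031y = 0, so y* = 0.82/0.031 = 26.5.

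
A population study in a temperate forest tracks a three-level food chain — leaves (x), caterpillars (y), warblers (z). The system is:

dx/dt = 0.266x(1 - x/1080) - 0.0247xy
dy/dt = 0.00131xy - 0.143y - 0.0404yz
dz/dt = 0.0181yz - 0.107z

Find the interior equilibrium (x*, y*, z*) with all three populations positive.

x* ≈ 487, y* ≈ 5.91, z* ≈ 12.3

From dz/dt = 0: 0.0181y* = 0.107, so y* = 5.91.
From dx/dt = 0: 0.266(1 - x*/1080) = 0.0247·5.91, giving x* = 1080·(1 - 0.549) = 487.
From dy/dt = 0: 0.00131·487 - 0.143 = 0.0404z*, so z* = 0.495/0.0404 = 12.3.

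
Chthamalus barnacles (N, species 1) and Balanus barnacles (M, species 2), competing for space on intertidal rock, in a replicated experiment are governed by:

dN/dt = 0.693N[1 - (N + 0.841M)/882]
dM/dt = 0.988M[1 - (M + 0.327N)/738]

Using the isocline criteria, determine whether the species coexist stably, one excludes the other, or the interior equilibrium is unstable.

stable coexistence

Compare the nullcline intercepts: K1/α12 = 882/0.841 = 1050 > K2 = 738; K2/α21 = 738/0.327 = 2260 > K1 = 882.
Since both inequalities hold, each species can invade when rare, so the interior equilibrium is stable.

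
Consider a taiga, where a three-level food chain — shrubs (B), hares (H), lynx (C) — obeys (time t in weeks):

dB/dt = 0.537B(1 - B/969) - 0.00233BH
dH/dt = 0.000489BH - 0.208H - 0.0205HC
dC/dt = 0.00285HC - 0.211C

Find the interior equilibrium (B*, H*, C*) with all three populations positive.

From dC/dt = 0: 0.00285H* = 0.211, so H* = 74.
From dB/dt = 0: 0.537(1 - B*/969) = 0.00233·74, giving B* = 969·(1 - 0.321) = 658.
From dH/dt = 0: 0.000489·658 - 0.208 = 0.0205C*, so C* = 0.114/0.0205 = 5.54.

B* ≈ 658, H* ≈ 74, C* ≈ 5.54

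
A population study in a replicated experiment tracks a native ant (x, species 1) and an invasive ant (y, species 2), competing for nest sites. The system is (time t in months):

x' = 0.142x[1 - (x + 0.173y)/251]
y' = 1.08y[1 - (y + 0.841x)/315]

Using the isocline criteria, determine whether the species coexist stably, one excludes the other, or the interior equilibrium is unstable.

stable coexistence

Compare the nullcline intercepts: K1/α12 = 251/0.173 = 1450 > K2 = 315; K2/α21 = 315/0.841 = 375 > K1 = 251.
Since both inequalities hold, each species can invade when rare, so the interior equilibrium is stable.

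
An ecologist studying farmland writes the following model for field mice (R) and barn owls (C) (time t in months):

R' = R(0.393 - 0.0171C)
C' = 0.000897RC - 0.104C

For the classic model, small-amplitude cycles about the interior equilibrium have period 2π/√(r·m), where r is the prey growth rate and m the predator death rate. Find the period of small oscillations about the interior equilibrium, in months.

T ≈ 31.1 months

Here r = 0.393 and m = 0.104, so r·m = 0.0409.
ω = √0.0409 = 0.202 per month, hence T = 2π/ω ≈ 31.1 months.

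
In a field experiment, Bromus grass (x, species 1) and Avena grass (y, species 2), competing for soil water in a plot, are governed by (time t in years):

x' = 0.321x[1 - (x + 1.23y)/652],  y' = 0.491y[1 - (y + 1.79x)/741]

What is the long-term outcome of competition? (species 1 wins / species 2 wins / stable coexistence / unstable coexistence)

unstable coexistence (outcome depends on initial conditions)

Compare the nullcline intercepts: K1/α12 = 652/1.23 = 530 < K2 = 741; K2/α21 = 741/1.79 = 414 < K1 = 652.
Since both are reversed, neither can invade when rare; the interior point is a saddle.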